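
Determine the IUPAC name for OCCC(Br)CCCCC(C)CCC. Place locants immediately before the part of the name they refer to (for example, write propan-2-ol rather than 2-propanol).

The longest carbon chain that includes the –OH group has 11 carbons, so the parent hydride is undecane.
An alcohol (–OH) is the principal characteristic group, giving the suffix -ol.
Number the chain so that numbering from this end puts the hydroxyl group at C-1 rather than C-11.
With this numbering: the hydroxyl at C-1; a bromo group at C-3; a methyl group at C-8.
Substituent prefixes are cited in alphabetical order (multiplying prefixes like di-/tri- are ignored for ordering).
Putting it together: 3-bromo-8-methylundecan-1-ol.

3-bromo-8-methylundecan-1-ol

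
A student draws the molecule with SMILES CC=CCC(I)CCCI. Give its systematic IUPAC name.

5,8-diiodooct-2-ene

Counting along the main chain through the multiple bond gives 8 carbons: the parent is octane.
The chain contains a C=C double bond, so the unsaturation ending is -ene.
Number the chain so that numbering from this end puts the double bond at C-2 rather than C-6.
That gives the double bond between C-2 and C-3; iodo groups at C-5 and C-8.
The name is 5,8-diiodooct-2-ene.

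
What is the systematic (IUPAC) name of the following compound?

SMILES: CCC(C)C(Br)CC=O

3-bromo-4-methylhexanal

The longest chain bearing the –CHO group is 6 carbons long (hexane).
An aldehyde (terminal –CHO) is the principal characteristic group, giving the suffix -al.
Number the chain so that the aldehyde carbon is C-1 by definition.
That gives a bromo group at C-3; a methyl group at C-4.
Substituent prefixes are cited in alphabetical order (multiplying prefixes like di-/tri- are ignored for ordering).
Putting it together: 3-bromo-4-methylhexanal.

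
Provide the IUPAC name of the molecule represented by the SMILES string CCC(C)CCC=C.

The longest chain bearing the multiple bond is 7 carbons long (heptane).
A C=C double bond in the chain gives the infix -ene-.
Number the chain so that numbering from this end puts the double bond at C-1 rather than C-6.
This places the double bond between C-1 and C-2; a methyl group at C-5.
Putting it together: 5-methylhept-1-ene.

5-methylhept-1-ene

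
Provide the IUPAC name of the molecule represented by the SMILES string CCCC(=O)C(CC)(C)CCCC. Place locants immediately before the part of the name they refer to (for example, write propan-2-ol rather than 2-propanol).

The longest chain bearing the carbonyl is 9 carbons long (nonane).
The principal characteristic group is a ketone (C=O on an internal carbon), named with the suffix -one.
Number the chain so that numbering from this end puts the carbonyl group at C-4 rather than C-6.
With this numbering: the carbonyl at C-4; an ethyl group at C-5; a methyl group at C-5.
Prefixes are listed alphabetically: ethyl, methyl.
Assembling the pieces gives 5-ethyl-5-methylnonan-4-one.

5-ethyl-5-methylnonan-4-one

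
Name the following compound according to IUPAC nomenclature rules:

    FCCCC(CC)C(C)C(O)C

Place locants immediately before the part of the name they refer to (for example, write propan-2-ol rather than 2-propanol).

Counting along the main chain through the –OH group gives 7 carbons: the parent is heptane.
The highest-priority functional group is an alcohol (–OH), so the name ends in -ol.
Choose the numbering such that numbering from this end puts the hydroxyl group at C-2 rather than C-6.
With this numbering: the hydroxyl at C-2; an ethyl group at C-4; a fluoro group at C-7; a methyl group at C-3.
The substituents are ordered alphabetically, ignoring any di-/tri- multipliers.
The name is 4-ethyl-7-fluoro-3-methylheptan-2-ol.

4-ethyl-7-fluoro-3-methylheptan-2-ol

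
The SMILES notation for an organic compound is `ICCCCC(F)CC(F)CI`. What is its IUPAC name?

2,4-difluoro-1,8-diiodooctane

The parent chain contains 8 carbons (octane).
The numbering direction is chosen so that the substituent locant set {1,2,4,8} is lower than {1,5,7,8} at the first point of difference.
This places fluoro groups at C-2 and C-4; iodo groups at C-1 and C-8.
The substituents are ordered alphabetically, ignoring any di-/tri- multipliers.
Assembling the pieces gives 2,4-difluoro-1,8-diiodooctane.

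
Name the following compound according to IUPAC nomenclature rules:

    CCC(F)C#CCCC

3-fluorooct-4-yne

The longest chain bearing the multiple bond is 8 carbons long (octane).
A C≡C triple bond in the chain gives the infix -yne-.
The numbering direction is chosen so that the substituent locant set {3} is lower than {6} at the first point of difference.
This places the triple bond between C-4 and C-5; a fluoro group at C-3.
Putting it together: 3-fluorooct-4-yne.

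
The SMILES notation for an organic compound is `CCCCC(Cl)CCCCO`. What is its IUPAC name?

Counting along the main chain through the –OH group gives 9 carbons: the parent is nonane.
The highest-priority functional group is an alcohol (–OH), so the name ends in -ol.
The numbering direction is chosen so that numbering from this end puts the hydroxyl group at C-1 rather than C-9.
This places the hydroxyl at C-1; a chloro group at C-5.
Assembling the pieces gives 5-chlorononan-1-ol.

5-chlorononan-1-ol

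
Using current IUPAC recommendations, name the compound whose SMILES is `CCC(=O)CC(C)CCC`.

The longest chain bearing the carbonyl is 8 carbons long (octane).
The highest-priority functional group is a ketone (C=O on an internal carbon), so the name ends in -one.
The numbering direction is chosen so that numbering from this end puts the carbonyl group at C-3 rather than C-6.
That gives the carbonyl at C-3; a methyl group at C-5.
Putting it together: 5-methyloctan-3-one.

5-methyloctan-3-one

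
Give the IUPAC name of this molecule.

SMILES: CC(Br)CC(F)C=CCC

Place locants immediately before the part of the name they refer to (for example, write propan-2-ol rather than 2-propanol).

7-bromo-5-fluorooct-3-ene

The longest chain bearing the multiple bond is 8 carbons long (octane).
The chain contains a C=C double bond, so the unsaturation ending is -ene.
The numbering direction is chosen so that numbering from this end puts the double bond at C-3 rather than C-5.
This places the double bond between C-3 and C-4; a bromo group at C-7; a fluoro group at C-5.
Prefixes are listed alphabetically: bromo, fluoro.
Assembling the pieces gives 7-bromo-5-fluorooct-3-ene.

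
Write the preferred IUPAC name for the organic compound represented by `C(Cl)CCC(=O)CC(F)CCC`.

1-chloro-6-fluorononan-4-one

The longest chain bearing the carbonyl is 9 carbons long (nonane).
The highest-priority functional group is a ketone (C=O on an internal carbon), so the name ends in -one.
The numbering direction is chosen so that numbering from this end puts the carbonyl group at C-4 rather than C-6.
That gives the carbonyl at C-4; a chloro group at C-1; a fluoro group at C-6.
The substituents are ordered alphabetically, ignoring any di-/tri- multipliers.
The name is 1-chloro-6-fluorononan-4-one.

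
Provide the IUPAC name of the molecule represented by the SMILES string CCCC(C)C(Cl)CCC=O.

4-chloro-5-methyloctanal

Counting along the main chain through the –CHO group gives 8 carbons: the parent is octane.
The highest-priority functional group is an aldehyde (terminal –CHO), so the name ends in -al.
Number the chain so that the aldehyde carbon is C-1 by definition.
This places a chloro group at C-4; a methyl group at C-5.
The substituents are ordered alphabetically, ignoring any di-/tri- multipliers.
Assembling the pieces gives 4-chloro-5-methyloctanal.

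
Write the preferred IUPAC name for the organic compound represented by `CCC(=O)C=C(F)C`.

5-fluorohex-4-en-3-one

The longest chain bearing the carbonyl and the multiple bond is 6 carbons long (hexane).
The highest-priority functional group is a ketone (C=O on an internal carbon), so the name ends in -one.
The chain contains a C=C double bond, so the unsaturation ending is -ene.
Choose the numbering such that numbering from this end puts the carbonyl group at C-3 rather than C-4.
With this numbering: the carbonyl at C-3; the double bond between C-4 and C-5; a fluoro group at C-5.
Assembling the pieces gives 5-fluorohex-4-en-3-one.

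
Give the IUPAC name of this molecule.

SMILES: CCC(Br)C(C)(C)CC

The longest continuous carbon chain has 6 atoms, so the parent hydride is hexane.
Number the chain so that the substituent locant set {3,3,4} is lower than {3,4,4} at the first point of difference.
This places a bromo group at C-4; two methyl groups at C-3.
Prefixes are listed alphabetically: bromo, methyl.
Assembling the pieces gives 4-bromo-3,3-dimethylhexane.

4-bromo-3,3-dimethylhexane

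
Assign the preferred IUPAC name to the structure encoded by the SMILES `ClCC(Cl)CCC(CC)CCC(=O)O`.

7,8-dichloro-4-ethyloctanoic acid

The longest carbon chain that includes the –COOH group has 8 carbons, so the parent hydride is octane.
A carboxylic acid (terminal –COOH) is the principal characteristic group, giving the suffix -oic acid.
Choose the numbering such that the carboxylic acid carbon is C-1 by definition.
That gives chloro groups at C-7 and C-8; an ethyl group at C-4.
Substituent prefixes are cited in alphabetical order (multiplying prefixes like di-/tri- are ignored for ordering).
Assembling the pieces gives 7,8-dichloro-4-ethyloctanoic acid.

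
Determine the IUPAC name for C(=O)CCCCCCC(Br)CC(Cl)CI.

8-bromo-10-chloro-11-iodoundecanal

The longest carbon chain that includes the –CHO group has 11 carbons, so the parent hydride is undecane.
The principal characteristic group is an aldehyde (terminal –CHO), named with the suffix -al.
Number the chain so that the aldehyde carbon is C-1 by definition.
This places a bromo group at C-8; a chloro group at C-10; an iodo group at C-11.
Prefixes are listed alphabetically: bromo, chloro, iodo.
Assembling the pieces gives 8-bromo-10-chloro-11-iodoundecanal.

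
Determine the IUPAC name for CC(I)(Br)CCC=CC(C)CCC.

The longest carbon chain that includes the multiple bond has 10 carbons, so the parent hydride is decane.
A C=C double bond in the chain gives the infix -ene-.
Choose the numbering such that the substituent locant set {2,2,7} is lower than {4,9,9} at the first point of difference.
This places the double bond between C-5 and C-6; a bromo group at C-2; an iodo group at C-2; a methyl group at C-7.
The substituents are ordered alphabetically, ignoring any di-/tri- multipliers.
The name is 2-bromo-2-iodo-7-methyldec-5-ene.

2-bromo-2-iodo-7-methyldec-5-ene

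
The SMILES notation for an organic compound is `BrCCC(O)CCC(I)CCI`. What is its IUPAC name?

1-bromo-6,8-diiodooctan-3-ol

Counting along the main chain through the –OH group gives 8 carbons: the parent is octane.
The principal characteristic group is an alcohol (–OH), named with the suffix -ol.
Number the chain so that numbering from this end puts the hydroxyl group at C-3 rather than C-6.
That gives the hydroxyl at C-3; a bromo group at C-1; iodo groups at C-6 and C-8.
Substituent prefixes are cited in alphabetical order (multiplying prefixes like di-/tri- are ignored for ordering).
Assembling the pieces gives 1-bromo-6,8-diiodooctan-3-ol.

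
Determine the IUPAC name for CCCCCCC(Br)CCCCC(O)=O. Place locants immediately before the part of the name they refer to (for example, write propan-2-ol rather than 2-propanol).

6-bromododecanoic acid

The longest chain bearing the –COOH group is 12 carbons long (dodecane).
The principal characteristic group is a carboxylic acid (terminal –COOH), named with the suffix -oic acid.
The numbering direction is chosen so that the carboxylic acid carbon is C-1 by definition.
With this numbering: a bromo group at C-6.
The name is 6-bromododecanoic acid.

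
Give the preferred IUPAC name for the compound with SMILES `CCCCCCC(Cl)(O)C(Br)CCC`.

4-bromo-5-chloroundecan-5-ol

The longest chain bearing the –OH group is 11 carbons long (undecane).
The highest-priority functional group is an alcohol (–OH), so the name ends in -ol.
The numbering direction is chosen so that numbering from this end puts the hydroxyl group at C-5 rather than C-7.
With this numbering: the hydroxyl at C-5; a bromo group at C-4; a chloro group at C-5.
Prefixes are listed alphabetically: bromo, chloro.
Putting it together: 4-bromo-5-chloroundecan-5-ol.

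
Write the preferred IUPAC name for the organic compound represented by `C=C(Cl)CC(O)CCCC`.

The longest carbon chain that includes the –OH group and the multiple bond has 8 carbons, so the parent hydride is octane.
An alcohol (–OH) is the principal characteristic group, giving the suffix -ol.
There is one C=C double bond, indicated by the ending -ene.
The numbering direction is chosen so that numbering from this end puts the hydroxyl group at C-4 rather than C-5.
That gives the hydroxyl at C-4; the double bond between C-1 and C-2; a chloro group at C-2.
The name is 2-chlorooct-1-en-4-ol.

2-chlorooct-1-en-4-ol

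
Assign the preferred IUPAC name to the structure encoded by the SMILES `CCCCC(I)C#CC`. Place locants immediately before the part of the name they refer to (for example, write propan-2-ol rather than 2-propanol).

4-iodooct-2-yne

The longest carbon chain that includes the multiple bond has 8 carbons, so the parent hydride is octane.
A C≡C triple bond in the chain gives the infix -yne-.
The numbering direction is chosen so that numbering from this end puts the triple bond at C-2 rather than C-6.
That gives the triple bond between C-2 and C-3; an iodo group at C-4.
Assembling the pieces gives 4-iodooct-2-yne.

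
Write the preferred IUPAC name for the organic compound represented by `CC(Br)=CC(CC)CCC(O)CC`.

Counting along the main chain through the –OH group and the multiple bond gives 9 carbons: the parent is nonane.
An alcohol (–OH) is the principal characteristic group, giving the suffix -ol.
The chain contains a C=C double bond, so the unsaturation ending is -ene.
Choose the numbering such that numbering from this end puts the hydroxyl group at C-3 rather than C-7.
This places the hydroxyl at C-3; the double bond between C-7 and C-8; a bromo group at C-8; an ethyl group at C-6.
The substituents are ordered alphabetically, ignoring any di-/tri- multipliers.
Putting it together: 8-bromo-6-ethylnon-7-en-3-ol.

8-bromo-6-ethylnon-7-en-3-ol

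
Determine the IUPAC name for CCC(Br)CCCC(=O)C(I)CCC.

9-bromo-4-iodoundecan-5-one

Counting along the main chain through the carbonyl gives 11 carbons: the parent is undecane.
A ketone (C=O on an internal carbon) is the principal characteristic group, giving the suffix -one.
The numbering direction is chosen so that numbering from this end puts the carbonyl group at C-5 rather than C-7.
With this numbering: the carbonyl at C-5; a bromo group at C-9; an iodo group at C-4.
Substituent prefixes are cited in alphabetical order (multiplying prefixes like di-/tri- are ignored for ordering).
Assembling the pieces gives 9-bromo-4-iodoundecan-5-one.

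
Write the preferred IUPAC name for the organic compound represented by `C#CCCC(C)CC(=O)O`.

Counting along the main chain through the –COOH group and the multiple bond gives 7 carbons: the parent is heptane.
The principal characteristic group is a carboxylic acid (terminal –COOH), named with the suffix -oic acid.
There is one C≡C triple bond, indicated by the ending -yne.
Choose the numbering such that the carboxylic acid carbon is C-1 by definition.
With this numbering: the triple bond between C-6 and C-7; a methyl group at C-3.
Assembling the pieces gives 3-methylhept-6-ynoic acid.

3-methylhept-6-ynoic acid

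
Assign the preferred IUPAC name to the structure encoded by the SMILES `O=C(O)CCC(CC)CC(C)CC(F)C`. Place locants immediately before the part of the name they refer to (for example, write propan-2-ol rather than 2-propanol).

4-ethyl-8-fluoro-6-methylnonanoic acid

Counting along the main chain through the –COOH group gives 9 carbons: the parent is nonane.
The principal characteristic group is a carboxylic acid (terminal –COOH), named with the suffix -oic acid.
The numbering direction is chosen so that the carboxylic acid carbon is C-1 by definition.
That gives an ethyl group at C-4; a fluoro group at C-8; a methyl group at C-6.
The substituents are ordered alphabetically, ignoring any di-/tri- multipliers.
The name is 4-ethyl-8-fluoro-6-methylnonanoic acid.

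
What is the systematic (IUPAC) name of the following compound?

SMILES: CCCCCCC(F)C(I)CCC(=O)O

5-fluoro-4-iodoundecanoic acid

The longest chain bearing the –COOH group is 11 carbons long (undecane).
A carboxylic acid (terminal –COOH) is the principal characteristic group, giving the suffix -oic acid.
Choose the numbering such that the carboxylic acid carbon is C-1 by definition.
With this numbering: a fluoro group at C-5; an iodo group at C-4.
The substituents are ordered alphabetically, ignoring any di-/tri- multipliers.
Putting it together: 5-fluoro-4-iodoundecanoic acid.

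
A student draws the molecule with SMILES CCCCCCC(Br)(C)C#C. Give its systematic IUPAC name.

Counting along the main chain through the multiple bond gives 9 carbons: the parent is nonane.
There is one C≡C triple bond, indicated by the ending -yne.
Number the chain so that numbering from this end puts the triple bond at C-1 rather than C-8.
With this numbering: the triple bond between C-1 and C-2; a bromo group at C-3; a methyl group at C-3.
Prefixes are listed alphabetically: bromo, methyl.
The name is 3-bromo-3-methylnon-1-yne.

3-bromo-3-methylnon-1-yne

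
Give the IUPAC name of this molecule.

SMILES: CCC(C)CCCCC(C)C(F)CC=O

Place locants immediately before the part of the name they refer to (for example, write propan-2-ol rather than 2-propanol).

3-fluoro-4,9-dimethylundecanal

The longest chain bearing the –CHO group is 11 carbons long (undecane).
The highest-priority functional group is an aldehyde (terminal –CHO), so the name ends in -al.
The numbering direction is chosen so that the aldehyde carbon is C-1 by definition.
That gives a fluoro group at C-3; methyl groups at C-4 and C-9.
The substituents are ordered alphabetically, ignoring any di-/tri- multipliers.
The name is 3-fluoro-4,9-dimethylundecanal.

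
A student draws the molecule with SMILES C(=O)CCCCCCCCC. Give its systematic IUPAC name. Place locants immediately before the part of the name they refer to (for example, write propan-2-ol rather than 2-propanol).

decanal

The longest chain bearing the –CHO group is 10 carbons long (decane).
The principal characteristic group is an aldehyde (terminal –CHO), named with the suffix -al.
The numbering direction is chosen so that the aldehyde carbon is C-1 by definition.
The name is decanal.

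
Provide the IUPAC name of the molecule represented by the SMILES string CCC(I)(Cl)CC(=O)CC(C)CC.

The longest chain bearing the carbonyl is 9 carbons long (nonane).
A ketone (C=O on an internal carbon) is the principal characteristic group, giving the suffix -one.
Number the chain so that the substituent locant set {3,3,7} is lower than {3,7,7} at the first point of difference.
With this numbering: the carbonyl at C-5; a chloro group at C-3; an iodo group at C-3; a methyl group at C-7.
Prefixes are listed alphabetically: chloro, iodo, methyl.
Assembling the pieces gives 3-chloro-3-iodo-7-methylnonan-5-one.

3-chloro-3-iodo-7-methylnonan-5-one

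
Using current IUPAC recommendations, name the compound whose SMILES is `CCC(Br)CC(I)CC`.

3-bromo-5-iodoheptane

The longest carbon chain is 7 atoms: the parent is heptane.
Number the chain so that the locant sets are identical either way, so the alphabetically earlier bromo substituent takes the lower locant (3 rather than 5).
That gives a bromo group at C-3; an iodo group at C-5.
Substituent prefixes are cited in alphabetical order (multiplying prefixes like di-/tri- are ignored for ordering).
The name is 3-bromo-5-iodoheptane.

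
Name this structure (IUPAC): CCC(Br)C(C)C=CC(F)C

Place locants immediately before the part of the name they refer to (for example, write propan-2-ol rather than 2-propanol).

The longest chain bearing the multiple bond is 8 carbons long (octane).
There is one C=C double bond, indicated by the ending -ene.
The numbering direction is chosen so that numbering from this end puts the double bond at C-3 rather than C-5.
That gives the double bond between C-3 and C-4; a bromo group at C-6; a fluoro group at C-2; a methyl group at C-5.
Substituent prefixes are cited in alphabetical order (multiplying prefixes like di-/tri- are ignored for ordering).
Assembling the pieces gives 6-bromo-2-fluoro-5-methyloct-3-ene.

6-bromo-2-fluoro-5-methyloct-3-ene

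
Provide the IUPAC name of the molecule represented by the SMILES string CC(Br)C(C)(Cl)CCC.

2-bromo-3-chloro-3-methylhexane

The longest continuous carbon chain has 6 atoms, so the parent hydride is hexane.
Choose the numbering such that the substituent locant set {2,3,3} is lower than {4,4,5} at the first point of difference.
That gives a bromo group at C-2; a chloro group at C-3; a methyl group at C-3.
Prefixes are listed alphabetically: bromo, chloro, methyl.
Putting it together: 2-bromo-3-chloro-3-methylhexane.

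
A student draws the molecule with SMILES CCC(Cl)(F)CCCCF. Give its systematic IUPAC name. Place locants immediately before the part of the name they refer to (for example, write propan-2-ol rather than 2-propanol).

5-chloro-1,5-difluoroheptane

The longest continuous carbon chain has 7 atoms, so the parent hydride is heptane.
Choose the numbering such that the substituent locant set {1,5,5} is lower than {3,3,7} at the first point of difference.
This places a chloro group at C-5; fluoro groups at C-1 and C-5.
Substituent prefixes are cited in alphabetical order (multiplying prefixes like di-/tri- are ignored for ordering).
The name is 5-chloro-1,5-difluoroheptane.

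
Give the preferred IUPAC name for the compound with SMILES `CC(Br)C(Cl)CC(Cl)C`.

2-bromo-3,5-dichlorohexane

The longest continuous carbon chain has 6 atoms, so the parent hydride is hexane.
The numbering direction is chosen so that the substituent locant set {2,3,5} is lower than {2,4,5} at the first point of difference.
That gives a bromo group at C-2; chloro groups at C-3 and C-5.
Prefixes are listed alphabetically: bromo, chloro.
Putting it together: 2-bromo-3,5-dichlorohexane.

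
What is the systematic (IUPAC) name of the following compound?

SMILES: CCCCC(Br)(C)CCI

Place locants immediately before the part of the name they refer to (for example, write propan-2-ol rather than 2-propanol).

The longest continuous carbon chain has 7 atoms, so the parent hydride is heptane.
Choose the numbering such that the substituent locant set {1,3,3} is lower than {5,5,7} at the first point of difference.
This places a bromo group at C-3; an iodo group at C-1; a methyl group at C-3.
Substituent prefixes are cited in alphabetical order (multiplying prefixes like di-/tri- are ignored for ordering).
Putting it together: 3-bromo-1-iodo-3-methylheptane.

3-bromo-1-iodo-3-methylheptane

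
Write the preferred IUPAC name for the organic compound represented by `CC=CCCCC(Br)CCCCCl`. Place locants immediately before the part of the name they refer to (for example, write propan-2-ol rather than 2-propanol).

7-bromo-11-chloroundec-2-ene

The longest chain bearing the multiple bond is 11 carbons long (undecane).
A C=C double bond in the chain gives the infix -ene-.
Choose the numbering such that numbering from this end puts the double bond at C-2 rather than C-9.
This places the double bond between C-2 and C-3; a bromo group at C-7; a chloro group at C-11.
Substituent prefixes are cited in alphabetical order (multiplying prefixes like di-/tri- are ignored for ordering).
Assembling the pieces gives 7-bromo-11-chloroundec-2-ene.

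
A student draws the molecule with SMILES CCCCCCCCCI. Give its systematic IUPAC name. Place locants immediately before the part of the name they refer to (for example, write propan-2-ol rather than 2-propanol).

1-iodononane

The longest carbon chain is 9 atoms: the parent is nonane.
Choose the numbering such that the substituent locant set {1} is lower than {9} at the first point of difference.
This places an iodo group at C-1.
The name is 1-iodononane.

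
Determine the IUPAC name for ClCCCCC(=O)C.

The longest carbon chain that includes the carbonyl has 6 carbons, so the parent hydride is hexane.
A ketone (C=O on an internal carbon) is the principal characteristic group, giving the suffix -one.
Number the chain so that numbering from this end puts the carbonyl group at C-2 rather than C-5.
With this numbering: the carbonyl at C-2; a chloro group at C-6.
Putting it together: 6-chlorohexan-2-one.

6-chlorohexan-2-one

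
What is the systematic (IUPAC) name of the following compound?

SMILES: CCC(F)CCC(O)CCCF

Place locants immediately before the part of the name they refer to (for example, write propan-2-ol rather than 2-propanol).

The longest chain bearing the –OH group is 9 carbons long (nonane).
The highest-priority functional group is an alcohol (–OH), so the name ends in -ol.
The numbering direction is chosen so that numbering from this end puts the hydroxyl group at C-4 rather than C-6.
With this numbering: the hydroxyl at C-4; fluoro groups at C-1 and C-7.
Assembling the pieces gives 1,7-difluorononan-4-ol.

1,7-difluorononan-4-ol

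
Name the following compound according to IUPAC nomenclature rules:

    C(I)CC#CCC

Counting along the main chain through the multiple bond gives 6 carbons: the parent is hexane.
There is one C≡C triple bond, indicated by the ending -yne.
Number the chain so that the substituent locant set {1} is lower than {6} at the first point of difference.
This places the triple bond between C-3 and C-4; an iodo group at C-1.
Assembling the pieces gives 1-iodohex-3-yne.

1-iodohex-3-yne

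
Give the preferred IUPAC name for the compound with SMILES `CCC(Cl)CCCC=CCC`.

8-chlorodec-3-ene

Counting along the main chain through the multiple bond gives 10 carbons: the parent is decane.
A C=C double bond in the chain gives the infix -ene-.
Number the chain so that numbering from this end puts the double bond at C-3 rather than C-7.
This places the double bond between C-3 and C-4; a chloro group at C-8.
Assembling the pieces gives 8-chlorodec-3-ene.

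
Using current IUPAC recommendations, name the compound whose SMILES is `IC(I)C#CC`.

The longest chain bearing the multiple bond is 4 carbons long (butane).
The chain contains a C≡C triple bond, so the unsaturation ending is -yne.
Choose the numbering such that the substituent locant set {1,1} is lower than {4,4} at the first point of difference.
With this numbering: the triple bond between C-2 and C-3; two iodo groups at C-1.
The name is 1,1-diiodobut-2-yne.

1,1-diiodobut-2-yne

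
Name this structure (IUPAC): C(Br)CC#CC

The longest chain bearing the multiple bond is 5 carbons long (pentane).
The chain contains a C≡C triple bond, so the unsaturation ending is -yne.
Number the chain so that numbering from this end puts the triple bond at C-2 rather than C-3.
With this numbering: the triple bond between C-2 and C-3; a bromo group at C-5.
Putting it together: 5-bromopent-2-yne.

5-bromopent-2-yne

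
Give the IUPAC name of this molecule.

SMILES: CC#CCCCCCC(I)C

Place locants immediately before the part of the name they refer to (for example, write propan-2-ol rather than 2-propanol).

Counting along the main chain through the multiple bond gives 10 carbons: the parent is decane.
A C≡C triple bond in the chain gives the infix -yne-.
Number the chain so that numbering from this end puts the triple bond at C-2 rather than C-8.
This places the triple bond between C-2 and C-3; an iodo group at C-9.
The name is 9-iododec-2-yne.

9-iododec-2-yne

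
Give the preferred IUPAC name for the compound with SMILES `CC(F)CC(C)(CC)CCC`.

4-ethyl-2-fluoro-4-methylheptane

The longest carbon chain is 7 atoms: the parent is heptane.
The numbering direction is chosen so that the substituent locant set {2,4,4} is lower than {4,4,6} at the first point of difference.
With this numbering: an ethyl group at C-4; a fluoro group at C-2; a methyl group at C-4.
Prefixes are listed alphabetically: ethyl, fluoro, methyl.
Assembling the pieces gives 4-ethyl-2-fluoro-4-methylheptane.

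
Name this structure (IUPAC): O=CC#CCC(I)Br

5-bromo-5-iodopent-2-ynal

The longest chain bearing the –CHO group and the multiple bond is 5 carbons long (pentane).
The principal characteristic group is an aldehyde (terminal –CHO), named with the suffix -al.
There is one C≡C triple bond, indicated by the ending -yne.
Choose the numbering such that the aldehyde carbon is C-1 by definition.
With this numbering: the triple bond between C-2 and C-3; a bromo group at C-5; an iodo group at C-5.
Prefixes are listed alphabetically: bromo, iodo.
The name is 5-bromo-5-iodopent-2-ynal.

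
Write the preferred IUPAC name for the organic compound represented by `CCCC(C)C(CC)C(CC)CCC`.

The parent chain contains 9 carbons (nonane).
Choose the numbering such that the locant sets are identical either way, so the alphabetically earlier ethyl substituent takes the lower locants ({4,5} rather than {5,6}, first differing at 4 vs 5).
With this numbering: ethyl groups at C-4 and C-5; a methyl group at C-6.
Substituent prefixes are cited in alphabetical order (multiplying prefixes like di-/tri- are ignored for ordering).
The name is 4,5-diethyl-6-methylnonane.

4,5-diethyl-6-methylnonane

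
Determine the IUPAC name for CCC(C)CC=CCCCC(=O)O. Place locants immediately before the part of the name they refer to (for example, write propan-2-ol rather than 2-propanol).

The longest carbon chain that includes the –COOH group and the multiple bond has 10 carbons, so the parent hydride is decane.
A carboxylic acid (terminal –COOH) is the principal characteristic group, giving the suffix -oic acid.
There is one C=C double bond, indicated by the ending -ene.
Number the chain so that the carboxylic acid carbon is C-1 by definition.
This places the double bond between C-5 and C-6; a methyl group at C-8.
Assembling the pieces gives 8-methyldec-5-enoic acid.

8-methyldec-5-enoic acid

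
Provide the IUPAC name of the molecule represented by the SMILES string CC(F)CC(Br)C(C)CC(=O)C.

Counting along the main chain through the carbonyl gives 8 carbons: the parent is octane.
The highest-priority functional group is a ketone (C=O on an internal carbon), so the name ends in -one.
The numbering direction is chosen so that numbering from this end puts the carbonyl group at C-2 rather than C-7.
This places the carbonyl at C-2; a bromo group at C-5; a fluoro group at C-7; a methyl group at C-4.
Prefixes are listed alphabetically: bromo, fluoro, methyl.
The name is 5-bromo-7-fluoro-4-methyloctan-2-one.

5-bromo-7-fluoro-4-methyloctan-2-one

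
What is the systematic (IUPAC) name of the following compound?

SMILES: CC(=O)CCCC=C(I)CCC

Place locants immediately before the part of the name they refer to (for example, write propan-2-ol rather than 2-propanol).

Counting along the main chain through the carbonyl and the multiple bond gives 10 carbons: the parent is decane.
The highest-priority functional group is a ketone (C=O on an internal carbon), so the name ends in -one.
A C=C double bond in the chain gives the infix -ene-.
Choose the numbering such that numbering from this end puts the carbonyl group at C-2 rather than C-9.
This places the carbonyl at C-2; the double bond between C-6 and C-7; an iodo group at C-7.
The name is 7-iododec-6-en-2-one.

7-iododec-6-en-2-one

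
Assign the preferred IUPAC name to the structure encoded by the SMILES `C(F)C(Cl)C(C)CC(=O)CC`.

6-chloro-7-fluoro-5-methylheptan-3-one

The longest carbon chain that includes the carbonyl has 7 carbons, so the parent hydride is heptane.
The principal characteristic group is a ketone (C=O on an internal carbon), named with the suffix -one.
Number the chain so that numbering from this end puts the carbonyl group at C-3 rather than C-5.
That gives the carbonyl at C-3; a chloro group at C-6; a fluoro group at C-7; a methyl group at C-5.
The substituents are ordered alphabetically, ignoring any di-/tri- multipliers.
Putting it together: 6-chloro-7-fluoro-5-methylheptan-3-one.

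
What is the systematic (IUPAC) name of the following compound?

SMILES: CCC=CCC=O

hex-3-enal

Counting along the main chain through the –CHO group and the multiple bond gives 6 carbons: the parent is hexane.
The principal characteristic group is an aldehyde (terminal –CHO), named with the suffix -al.
The chain contains a C=C double bond, so the unsaturation ending is -ene.
The numbering direction is chosen so that the aldehyde carbon is C-1 by definition.
This places the double bond between C-3 and C-4.
Assembling the pieces gives hex-3-enal.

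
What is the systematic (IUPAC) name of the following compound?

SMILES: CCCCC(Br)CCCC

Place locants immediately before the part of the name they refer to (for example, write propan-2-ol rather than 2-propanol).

The parent chain contains 9 carbons (nonane).
Both numbering directions give the same locant set; either may be used.
This places a bromo group at C-5.
The name is 5-bromononane.

5-bromononane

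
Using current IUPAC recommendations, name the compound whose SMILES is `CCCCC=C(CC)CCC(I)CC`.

The longest carbon chain that includes the multiple bond has 11 carbons, so the parent hydride is undecane.
The chain contains a C=C double bond, so the unsaturation ending is -ene.
The numbering direction is chosen so that numbering from this end puts the double bond at C-5 rather than C-6.
This places the double bond between C-5 and C-6; an ethyl group at C-6; an iodo group at C-9.
The substituents are ordered alphabetically, ignoring any di-/tri- multipliers.
Assembling the pieces gives 6-ethyl-9-iodoundec-5-ene.

6-ethyl-9-iodoundec-5-ene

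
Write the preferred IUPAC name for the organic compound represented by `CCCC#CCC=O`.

hept-3-ynal

The longest carbon chain that includes the –CHO group and the multiple bond has 7 carbons, so the parent hydride is heptane.
The principal characteristic group is an aldehyde (terminal –CHO), named with the suffix -al.
There is one C≡C triple bond, indicated by the ending -yne.
The numbering direction is chosen so that the aldehyde carbon is C-1 by definition.
With this numbering: the triple bond between C-3 and C-4.
Assembling the pieces gives hept-3-ynal.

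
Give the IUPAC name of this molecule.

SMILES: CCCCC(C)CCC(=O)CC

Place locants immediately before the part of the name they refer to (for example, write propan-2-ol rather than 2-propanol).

The longest chain bearing the carbonyl is 10 carbons long (decane).
A ketone (C=O on an internal carbon) is the principal characteristic group, giving the suffix -one.
The numbering direction is chosen so that numbering from this end puts the carbonyl group at C-3 rather than C-8.
This places the carbonyl at C-3; a methyl group at C-6.
Assembling the pieces gives 6-methyldecan-3-one.

6-methyldecan-3-one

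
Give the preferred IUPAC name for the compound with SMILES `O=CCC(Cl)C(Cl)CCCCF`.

3,4-dichloro-8-fluorooctanal

Counting along the main chain through the –CHO group gives 8 carbons: the parent is octane.
An aldehyde (terminal –CHO) is the principal characteristic group, giving the suffix -al.
The numbering direction is chosen so that the aldehyde carbon is C-1 by definition.
That gives chloro groups at C-3 and C-4; a fluoro group at C-8.
The substituents are ordered alphabetically, ignoring any di-/tri- multipliers.
Putting it together: 3,4-dichloro-8-fluorooctanal.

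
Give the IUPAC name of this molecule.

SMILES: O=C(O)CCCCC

hexanoic acid

The longest carbon chain that includes the –COOH group has 6 carbons, so the parent hydride is hexane.
The principal characteristic group is a carboxylic acid (terminal –COOH), named with the suffix -oic acid.
Choose the numbering such that the carboxylic acid carbon is C-1 by definition.
Putting it together: hexanoic acid.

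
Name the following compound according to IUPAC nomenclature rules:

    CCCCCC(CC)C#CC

4-ethylnon-2-yne

Counting along the main chain through the multiple bond gives 9 carbons: the parent is nonane.
There is one C≡C triple bond, indicated by the ending -yne.
The numbering direction is chosen so that numbering from this end puts the triple bond at C-2 rather than C-7.
That gives the triple bond between C-2 and C-3; an ethyl group at C-4.
Assembling the pieces gives 4-ethylnon-2-yne.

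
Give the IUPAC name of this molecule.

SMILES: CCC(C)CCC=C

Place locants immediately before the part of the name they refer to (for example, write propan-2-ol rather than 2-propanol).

The longest carbon chain that includes the multiple bond has 7 carbons, so the parent hydride is heptane.
There is one C=C double bond, indicated by the ending -ene.
Number the chain so that numbering from this end puts the double bond at C-1 rather than C-6.
This places the double bond between C-1 and C-2; a methyl group at C-5.
Assembling the pieces gives 5-methylhept-1-ene.

5-methylhept-1-ene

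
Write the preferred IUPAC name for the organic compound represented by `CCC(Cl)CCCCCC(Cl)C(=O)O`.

The longest chain bearing the –COOH group is 10 carbons long (decane).
The principal characteristic group is a carboxylic acid (terminal –COOH), named with the suffix -oic acid.
Number the chain so that the carboxylic acid carbon is C-1 by definition.
With this numbering: chloro groups at C-2 and C-8.
Putting it together: 2,8-dichlorodecanoic acid.

2,8-dichlorodecanoic acid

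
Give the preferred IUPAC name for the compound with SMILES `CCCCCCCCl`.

The longest carbon chain is 7 atoms: the parent is heptane.
The numbering direction is chosen so that the substituent locant set {1} is lower than {7} at the first point of difference.
This places a chloro group at C-1.
Putting it together: 1-chloroheptane.

1-chloroheptane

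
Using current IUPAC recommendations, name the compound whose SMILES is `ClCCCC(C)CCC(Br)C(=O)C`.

3-bromo-9-chloro-6-methylnonan-2-one

Counting along the main chain through the carbonyl gives 9 carbons: the parent is nonane.
The principal characteristic group is a ketone (C=O on an internal carbon), named with the suffix -one.
Number the chain so that numbering from this end puts the carbonyl group at C-2 rather than C-8.
This places the carbonyl at C-2; a bromo group at C-3; a chloro group at C-9; a methyl group at C-6.
Substituent prefixes are cited in alphabetical order (multiplying prefixes like di-/tri- are ignored for ordering).
Putting it together: 3-bromo-9-chloro-6-methylnonan-2-one.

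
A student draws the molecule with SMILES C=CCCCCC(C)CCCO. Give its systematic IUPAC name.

4-methyldec-9-en-1-ol

The longest chain bearing the –OH group and the multiple bond is 10 carbons long (decane).
The principal characteristic group is an alcohol (–OH), named with the suffix -ol.
The chain contains a C=C double bond, so the unsaturation ending is -ene.
The numbering direction is chosen so that numbering from this end puts the hydroxyl group at C-1 rather than C-10.
That gives the hydroxyl at C-1; the double bond between C-9 and C-10; a methyl group at C-4.
The name is 4-methyldec-9-en-1-ol.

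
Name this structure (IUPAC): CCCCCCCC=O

The longest carbon chain that includes the –CHO group has 8 carbons, so the parent hydride is octane.
The principal characteristic group is an aldehyde (terminal –CHO), named with the suffix -al.
Choose the numbering such that the aldehyde carbon is C-1 by definition.
The name is octanal.

octanal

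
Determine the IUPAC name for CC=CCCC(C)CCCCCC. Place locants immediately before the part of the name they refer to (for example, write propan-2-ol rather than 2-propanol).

6-methyldodec-2-ene

The longest carbon chain that includes the multiple bond has 12 carbons, so the parent hydride is dodecane.
A C=C double bond in the chain gives the infix -ene-.
Choose the numbering such that numbering from this end puts the double bond at C-2 rather than C-10.
With this numbering: the double bond between C-2 and C-3; a methyl group at C-6.
The name is 6-methyldodec-2-ene.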